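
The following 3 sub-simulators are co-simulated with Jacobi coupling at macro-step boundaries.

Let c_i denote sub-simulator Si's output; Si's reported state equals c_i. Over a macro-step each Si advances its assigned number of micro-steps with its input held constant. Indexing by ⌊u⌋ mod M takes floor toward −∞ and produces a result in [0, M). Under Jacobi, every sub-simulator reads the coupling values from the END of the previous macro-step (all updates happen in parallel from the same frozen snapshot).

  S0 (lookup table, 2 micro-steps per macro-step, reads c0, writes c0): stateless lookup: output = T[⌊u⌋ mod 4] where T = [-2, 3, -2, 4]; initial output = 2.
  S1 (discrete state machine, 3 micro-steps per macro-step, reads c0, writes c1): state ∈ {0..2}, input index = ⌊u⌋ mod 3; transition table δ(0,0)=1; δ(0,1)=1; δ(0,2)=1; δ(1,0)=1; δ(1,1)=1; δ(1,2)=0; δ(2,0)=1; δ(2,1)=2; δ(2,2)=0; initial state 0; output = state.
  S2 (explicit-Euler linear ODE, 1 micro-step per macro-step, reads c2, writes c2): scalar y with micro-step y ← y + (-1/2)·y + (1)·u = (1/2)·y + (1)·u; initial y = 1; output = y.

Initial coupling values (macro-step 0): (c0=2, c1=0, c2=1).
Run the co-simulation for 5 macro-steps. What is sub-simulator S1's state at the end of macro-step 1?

macro 1: S0 reads c0=2 → after 2×micro: -2; S1 reads c0=2 → after 3×micro: 1; S2 reads c2=1 → after 1×micro: 3/2 ⇒ (c0=-2, c1=1, c2=3/2)
macro 2: S0 reads c0=-2 → after 2×micro: -2; S1 reads c0=-2 → after 3×micro: 1; S2 reads c2=3/2 → after 1×micro: 9/4 ⇒ (c0=-2, c1=1, c2=9/4)
macro 3: S0 reads c0=-2 → after 2×micro: -2; S1 reads c0=-2 → after 3×micro: 1; S2 reads c2=9/4 → after 1×micro: 27/8 ⇒ (c0=-2, c1=1, c2=27/8)
macro 4: S0 reads c0=-2 → after 2×micro: -2; S1 reads c0=-2 → after 3×micro: 1; S2 reads c2=27/8 → after 1×micro: 81/16 ⇒ (c0=-2, c1=1, c2=81/16)
macro 5: S0 reads c0=-2 → after 2×micro: -2; S1 reads c0=-2 → after 3×micro: 1; S2 reads c2=81/16 → after 1×micro: 243/32 ⇒ (c0=-2, c1=1, c2=243/32)

S1 state at macro-step 1 = 1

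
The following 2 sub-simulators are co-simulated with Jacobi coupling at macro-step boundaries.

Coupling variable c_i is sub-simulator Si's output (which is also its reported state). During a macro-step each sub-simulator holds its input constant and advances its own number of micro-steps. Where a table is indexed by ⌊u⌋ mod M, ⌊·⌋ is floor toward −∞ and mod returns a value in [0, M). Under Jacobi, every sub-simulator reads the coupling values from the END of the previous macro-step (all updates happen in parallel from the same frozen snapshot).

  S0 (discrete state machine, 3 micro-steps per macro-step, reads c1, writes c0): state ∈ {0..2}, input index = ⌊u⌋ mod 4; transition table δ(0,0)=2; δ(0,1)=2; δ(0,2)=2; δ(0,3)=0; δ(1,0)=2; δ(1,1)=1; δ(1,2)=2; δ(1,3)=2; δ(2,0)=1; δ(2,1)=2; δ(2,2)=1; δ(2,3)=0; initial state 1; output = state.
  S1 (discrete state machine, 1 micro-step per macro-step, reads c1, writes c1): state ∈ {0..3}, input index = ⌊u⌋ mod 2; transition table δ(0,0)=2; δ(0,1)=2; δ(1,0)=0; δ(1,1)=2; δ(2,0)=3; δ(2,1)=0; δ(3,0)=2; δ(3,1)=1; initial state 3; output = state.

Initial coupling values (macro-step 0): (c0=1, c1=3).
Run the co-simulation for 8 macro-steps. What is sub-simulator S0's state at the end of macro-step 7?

S0 state at macro-step 7 = 0

macro 1: S0 reads c1=3 → after 3×micro: 0; S1 reads c1=3 → after 1×micro: 1 ⇒ (c0=0, c1=1)
macro 2: S0 reads c1=1 → after 3×micro: 2; S1 reads c1=1 → after 1×micro: 2 ⇒ (c0=2, c1=2)
macro 3: S0 reads c1=2 → after 3×micro: 1; S1 reads c1=2 → after 1×micro: 3 ⇒ (c0=1, c1=3)
macro 4: S0 reads c1=3 → after 3×micro: 0; S1 reads c1=3 → after 1×micro: 1 ⇒ (c0=0, c1=1)
macro 5: S0 reads c1=1 → after 3×micro: 2; S1 reads c1=1 → after 1×micro: 2 ⇒ (c0=2, c1=2)
macro 6: S0 reads c1=2 → after 3×micro: 1; S1 reads c1=2 → after 1×micro: 3 ⇒ (c0=1, c1=3)
macro 7: S0 reads c1=3 → after 3×micro: 0; S1 reads c1=3 → after 1×micro: 1 ⇒ (c0=0, c1=1)
macro 8: S0 reads c1=1 → after 3×micro: 2; S1 reads c1=1 → after 1×micro: 2 ⇒ (c0=2, c1=2)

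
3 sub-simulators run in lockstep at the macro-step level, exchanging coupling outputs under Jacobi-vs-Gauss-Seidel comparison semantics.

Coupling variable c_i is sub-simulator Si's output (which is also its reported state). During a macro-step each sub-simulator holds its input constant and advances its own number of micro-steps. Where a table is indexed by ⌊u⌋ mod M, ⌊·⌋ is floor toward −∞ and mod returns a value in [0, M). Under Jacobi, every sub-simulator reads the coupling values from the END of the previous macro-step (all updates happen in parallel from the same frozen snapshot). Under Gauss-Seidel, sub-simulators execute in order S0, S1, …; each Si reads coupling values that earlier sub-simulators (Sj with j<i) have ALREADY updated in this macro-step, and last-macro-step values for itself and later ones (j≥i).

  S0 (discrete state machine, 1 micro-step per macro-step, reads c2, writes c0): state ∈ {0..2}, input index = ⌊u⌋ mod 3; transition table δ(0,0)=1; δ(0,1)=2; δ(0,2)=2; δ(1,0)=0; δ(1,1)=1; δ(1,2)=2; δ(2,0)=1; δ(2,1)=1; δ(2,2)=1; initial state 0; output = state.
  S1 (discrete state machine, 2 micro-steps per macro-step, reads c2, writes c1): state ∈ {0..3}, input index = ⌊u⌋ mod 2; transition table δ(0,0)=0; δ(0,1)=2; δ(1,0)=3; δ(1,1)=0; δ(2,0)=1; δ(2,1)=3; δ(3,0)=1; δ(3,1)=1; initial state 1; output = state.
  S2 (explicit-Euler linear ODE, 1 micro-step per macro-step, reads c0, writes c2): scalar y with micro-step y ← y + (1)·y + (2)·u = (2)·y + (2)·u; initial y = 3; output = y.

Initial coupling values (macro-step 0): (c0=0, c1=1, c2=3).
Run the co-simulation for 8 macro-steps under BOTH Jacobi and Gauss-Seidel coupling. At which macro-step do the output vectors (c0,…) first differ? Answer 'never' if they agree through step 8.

first divergence at macro-step: 1

[Jacobi] macro 1: S0 reads c2=3 → after 1×micro: 1; S1 reads c2=3 → after 2×micro: 2; S2 reads c0=0 → after 1×micro: 6 ⇒ (c0=1, c1=2, c2=6)
[Jacobi] macro 2: S0 reads c2=6 → after 1×micro: 0; S1 reads c2=6 → after 2×micro: 3; S2 reads c0=1 → after 1×micro: 14 ⇒ (c0=0, c1=3, c2=14)
[Jacobi] macro 3: S0 reads c2=14 → after 1×micro: 2; S1 reads c2=14 → after 2×micro: 3; S2 reads c0=0 → after 1×micro: 28 ⇒ (c0=2, c1=3, c2=28)
[Jacobi] macro 4: S0 reads c2=28 → after 1×micro: 1; S1 reads c2=28 → after 2×micro: 3; S2 reads c0=2 → after 1×micro: 60 ⇒ (c0=1, c1=3, c2=60)
[Jacobi] macro 5: S0 reads c2=60 → after 1×micro: 0; S1 reads c2=60 → after 2×micro: 3; S2 reads c0=1 → after 1×micro: 122 ⇒ (c0=0, c1=3, c2=122)
[Jacobi] macro 6: S0 reads c2=122 → after 1×micro: 2; S1 reads c2=122 → after 2×micro: 3; S2 reads c0=0 → after 1×micro: 244 ⇒ (c0=2, c1=3, c2=244)
[Jacobi] macro 7: S0 reads c2=244 → after 1×micro: 1; S1 reads c2=244 → after 2×micro: 3; S2 reads c0=2 → after 1×micro: 492 ⇒ (c0=1, c1=3, c2=492)
[Jacobi] macro 8: S0 reads c2=492 → after 1×micro: 0; S1 reads c2=492 → after 2×micro: 3; S2 reads c0=1 → after 1×micro: 986 ⇒ (c0=0, c1=3, c2=986)
[Gauss-Seidel] macro 1: S0 reads c2=3 → after 1×micro: 1; S1 reads c2=3 → after 2×micro: 2; S2 reads c0=1 → after 1×micro: 8 ⇒ (c0=1, c1=2, c2=8)
[Gauss-Seidel] macro 2: S0 reads c2=8 → after 1×micro: 2; S1 reads c2=8 → after 2×micro: 3; S2 reads c0=2 → after 1×micro: 20 ⇒ (c0=2, c1=3, c2=20)
[Gauss-Seidel] macro 3: S0 reads c2=20 → after 1×micro: 1; S1 reads c2=20 → after 2×micro: 3; S2 reads c0=1 → after 1×micro: 42 ⇒ (c0=1, c1=3, c2=42)
[Gauss-Seidel] macro 4: S0 reads c2=42 → after 1×micro: 0; S1 reads c2=42 → after 2×micro: 3; S2 reads c0=0 → after 1×micro: 84 ⇒ (c0=0, c1=3, c2=84)
[Gauss-Seidel] macro 5: S0 reads c2=84 → after 1×micro: 1; S1 reads c2=84 → after 2×micro: 3; S2 reads c0=1 → after 1×micro: 170 ⇒ (c0=1, c1=3, c2=170)
[Gauss-Seidel] macro 6: S0 reads c2=170 → after 1×micro: 2; S1 reads c2=170 → after 2×micro: 3; S2 reads c0=2 → after 1×micro: 344 ⇒ (c0=2, c1=3, c2=344)
[Gauss-Seidel] macro 7: S0 reads c2=344 → after 1×micro: 1; S1 reads c2=344 → after 2×micro: 3; S2 reads c0=1 → after 1×micro: 690 ⇒ (c0=1, c1=3, c2=690)
[Gauss-Seidel] macro 8: S0 reads c2=690 → after 1×micro: 0; S1 reads c2=690 → after 2×micro: 3; S2 reads c0=0 → after 1×micro: 1380 ⇒ (c0=0, c1=3, c2=1380)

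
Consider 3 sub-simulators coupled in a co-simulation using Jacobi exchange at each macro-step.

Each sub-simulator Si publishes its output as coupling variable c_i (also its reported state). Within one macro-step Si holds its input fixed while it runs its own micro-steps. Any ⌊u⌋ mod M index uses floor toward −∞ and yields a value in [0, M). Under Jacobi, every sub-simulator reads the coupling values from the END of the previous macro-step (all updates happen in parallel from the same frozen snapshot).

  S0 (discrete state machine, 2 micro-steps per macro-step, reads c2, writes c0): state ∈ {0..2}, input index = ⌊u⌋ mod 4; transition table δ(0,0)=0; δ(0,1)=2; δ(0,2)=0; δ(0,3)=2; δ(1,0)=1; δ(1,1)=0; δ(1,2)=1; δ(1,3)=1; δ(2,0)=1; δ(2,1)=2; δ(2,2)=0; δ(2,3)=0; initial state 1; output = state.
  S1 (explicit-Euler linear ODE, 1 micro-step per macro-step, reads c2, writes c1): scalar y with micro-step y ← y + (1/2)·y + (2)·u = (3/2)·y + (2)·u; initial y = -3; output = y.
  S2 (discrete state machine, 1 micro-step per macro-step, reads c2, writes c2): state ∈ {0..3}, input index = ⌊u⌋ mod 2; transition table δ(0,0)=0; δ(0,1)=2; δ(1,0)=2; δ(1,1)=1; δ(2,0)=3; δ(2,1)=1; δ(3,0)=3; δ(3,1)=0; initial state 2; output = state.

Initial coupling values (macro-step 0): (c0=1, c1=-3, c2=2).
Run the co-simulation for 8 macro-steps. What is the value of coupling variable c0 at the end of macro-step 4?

macro 1: S0 reads c2=2 → after 2×micro: 1; S1 reads c2=2 → after 1×micro: -1/2; S2 reads c2=2 → after 1×micro: 3 ⇒ (c0=1, c1=-1/2, c2=3)
macro 2: S0 reads c2=3 → after 2×micro: 1; S1 reads c2=3 → after 1×micro: 21/4; S2 reads c2=3 → after 1×micro: 0 ⇒ (c0=1, c1=21/4, c2=0)
macro 3: S0 reads c2=0 → after 2×micro: 1; S1 reads c2=0 → after 1×micro: 63/8; S2 reads c2=0 → after 1×micro: 0 ⇒ (c0=1, c1=63/8, c2=0)
macro 4: S0 reads c2=0 → after 2×micro: 1; S1 reads c2=0 → after 1×micro: 189/16; S2 reads c2=0 → after 1×micro: 0 ⇒ (c0=1, c1=189/16, c2=0)
macro 5: S0 reads c2=0 → after 2×micro: 1; S1 reads c2=0 → after 1×micro: 567/32; S2 reads c2=0 → after 1×micro: 0 ⇒ (c0=1, c1=567/32, c2=0)
macro 6: S0 reads c2=0 → after 2×micro: 1; S1 reads c2=0 → after 1×micro: 1701/64; S2 reads c2=0 → after 1×micro: 0 ⇒ (c0=1, c1=1701/64, c2=0)
macro 7: S0 reads c2=0 → after 2×micro: 1; S1 reads c2=0 → after 1×micro: 5103/128; S2 reads c2=0 → after 1×micro: 0 ⇒ (c0=1, c1=5103/128, c2=0)
macro 8: S0 reads c2=0 → after 2×micro: 1; S1 reads c2=0 → after 1×micro: 15309/256; S2 reads c2=0 → after 1×micro: 0 ⇒ (c0=1, c1=15309/256, c2=0)

c0 at macro-step 4 = 1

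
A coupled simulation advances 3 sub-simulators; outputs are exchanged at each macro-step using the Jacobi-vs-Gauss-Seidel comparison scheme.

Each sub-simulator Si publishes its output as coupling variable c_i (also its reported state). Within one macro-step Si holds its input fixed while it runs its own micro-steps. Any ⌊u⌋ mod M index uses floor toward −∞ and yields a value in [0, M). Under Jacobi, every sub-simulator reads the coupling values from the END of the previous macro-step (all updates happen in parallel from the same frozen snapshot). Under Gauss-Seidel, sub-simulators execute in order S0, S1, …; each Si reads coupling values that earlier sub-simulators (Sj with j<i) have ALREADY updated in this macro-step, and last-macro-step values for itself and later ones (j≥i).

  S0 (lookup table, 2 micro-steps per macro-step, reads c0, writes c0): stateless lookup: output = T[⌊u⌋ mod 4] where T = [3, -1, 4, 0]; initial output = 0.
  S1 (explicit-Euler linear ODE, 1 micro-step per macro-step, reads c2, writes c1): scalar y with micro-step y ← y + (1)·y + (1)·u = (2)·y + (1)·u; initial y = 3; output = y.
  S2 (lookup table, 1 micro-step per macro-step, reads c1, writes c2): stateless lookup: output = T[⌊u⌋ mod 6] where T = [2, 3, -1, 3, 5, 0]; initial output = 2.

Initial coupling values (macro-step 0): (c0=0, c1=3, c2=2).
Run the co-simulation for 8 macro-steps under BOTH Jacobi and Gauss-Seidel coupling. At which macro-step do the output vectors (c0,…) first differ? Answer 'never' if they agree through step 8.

first divergence at macro-step: 1

[Jacobi] macro 1: S0 reads c0=0 → after 2×micro: 3; S1 reads c2=2 → after 1×micro: 8; S2 reads c1=3 → after 1×micro: 3 ⇒ (c0=3, c1=8, c2=3)
[Jacobi] macro 2: S0 reads c0=3 → after 2×micro: 0; S1 reads c2=3 → after 1×micro: 19; S2 reads c1=8 → after 1×micro: -1 ⇒ (c0=0, c1=19, c2=-1)
[Jacobi] macro 3: S0 reads c0=0 → after 2×micro: 3; S1 reads c2=-1 → after 1×micro: 37; S2 reads c1=19 → after 1×micro: 3 ⇒ (c0=3, c1=37, c2=3)
[Jacobi] macro 4: S0 reads c0=3 → after 2×micro: 0; S1 reads c2=3 → after 1×micro: 77; S2 reads c1=37 → after 1×micro: 3 ⇒ (c0=0, c1=77, c2=3)
[Jacobi] macro 5: S0 reads c0=0 → after 2×micro: 3; S1 reads c2=3 → after 1×micro: 157; S2 reads c1=77 → after 1×micro: 0 ⇒ (c0=3, c1=157, c2=0)
[Jacobi] macro 6: S0 reads c0=3 → after 2×micro: 0; S1 reads c2=0 → after 1×micro: 314; S2 reads c1=157 → after 1×micro: 3 ⇒ (c0=0, c1=314, c2=3)
[Jacobi] macro 7: S0 reads c0=0 → after 2×micro: 3; S1 reads c2=3 → after 1×micro: 631; S2 reads c1=314 → after 1×micro: -1 ⇒ (c0=3, c1=631, c2=-1)
[Jacobi] macro 8: S0 reads c0=3 → after 2×micro: 0; S1 reads c2=-1 → after 1×micro: 1261; S2 reads c1=631 → after 1×micro: 3 ⇒ (c0=0, c1=1261, c2=3)
[Gauss-Seidel] macro 1: S0 reads c0=0 → after 2×micro: 3; S1 reads c2=2 → after 1×micro: 8; S2 reads c1=8 → after 1×micro: -1 ⇒ (c0=3, c1=8, c2=-1)
[Gauss-Seidel] macro 2: S0 reads c0=3 → after 2×micro: 0; S1 reads c2=-1 → after 1×micro: 15; S2 reads c1=15 → after 1×micro: 3 ⇒ (c0=0, c1=15, c2=3)
[Gauss-Seidel] macro 3: S0 reads c0=0 → after 2×micro: 3; S1 reads c2=3 → after 1×micro: 33; S2 reads c1=33 → after 1×micro: 3 ⇒ (c0=3, c1=33, c2=3)
[Gauss-Seidel] macro 4: S0 reads c0=3 → after 2×micro: 0; S1 reads c2=3 → after 1×micro: 69; S2 reads c1=69 → after 1×micro: 3 ⇒ (c0=0, c1=69, c2=3)
[Gauss-Seidel] macro 5: S0 reads c0=0 → after 2×micro: 3; S1 reads c2=3 → after 1×micro: 141; S2 reads c1=141 → after 1×micro: 3 ⇒ (c0=3, c1=141, c2=3)
[Gauss-Seidel] macro 6: S0 reads c0=3 → after 2×micro: 0; S1 reads c2=3 → after 1×micro: 285; S2 reads c1=285 → after 1×micro: 3 ⇒ (c0=0, c1=285, c2=3)
[Gauss-Seidel] macro 7: S0 reads c0=0 → after 2×micro: 3; S1 reads c2=3 → after 1×micro: 573; S2 reads c1=573 → after 1×micro: 3 ⇒ (c0=3, c1=573, c2=3)
[Gauss-Seidel] macro 8: S0 reads c0=3 → after 2×micro: 0; S1 reads c2=3 → after 1×micro: 1149; S2 reads c1=1149 → after 1×micro: 3 ⇒ (c0=0, c1=1149, c2=3)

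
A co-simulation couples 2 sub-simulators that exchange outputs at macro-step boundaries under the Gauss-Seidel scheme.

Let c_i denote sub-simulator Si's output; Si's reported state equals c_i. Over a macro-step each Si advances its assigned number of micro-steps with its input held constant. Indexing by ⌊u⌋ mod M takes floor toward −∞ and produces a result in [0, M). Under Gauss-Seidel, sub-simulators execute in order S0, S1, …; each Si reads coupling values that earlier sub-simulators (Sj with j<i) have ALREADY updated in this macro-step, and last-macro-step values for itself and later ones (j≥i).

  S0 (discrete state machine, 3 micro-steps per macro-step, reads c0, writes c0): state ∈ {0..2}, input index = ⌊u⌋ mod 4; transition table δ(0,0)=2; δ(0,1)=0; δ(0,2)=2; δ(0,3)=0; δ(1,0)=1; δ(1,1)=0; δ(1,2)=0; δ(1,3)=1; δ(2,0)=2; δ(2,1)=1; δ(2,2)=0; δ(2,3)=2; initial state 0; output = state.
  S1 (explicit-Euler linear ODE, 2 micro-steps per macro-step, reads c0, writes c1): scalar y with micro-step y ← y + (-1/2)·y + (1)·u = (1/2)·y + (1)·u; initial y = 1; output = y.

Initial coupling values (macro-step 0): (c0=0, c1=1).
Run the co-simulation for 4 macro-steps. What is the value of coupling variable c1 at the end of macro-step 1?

macro 1: S0 reads c0=0 → after 3×micro: 2; S1 reads c0=2 → after 2×micro: 13/4 ⇒ (c0=2, c1=13/4)
macro 2: S0 reads c0=2 → after 3×micro: 0; S1 reads c0=0 → after 2×micro: 13/16 ⇒ (c0=0, c1=13/16)
macro 3: S0 reads c0=0 → after 3×micro: 2; S1 reads c0=2 → after 2×micro: 205/64 ⇒ (c0=2, c1=205/64)
macro 4: S0 reads c0=2 → after 3×micro: 0; S1 reads c0=0 → after 2×micro: 205/256 ⇒ (c0=0, c1=205/256)

c1 at macro-step 1 = 13/4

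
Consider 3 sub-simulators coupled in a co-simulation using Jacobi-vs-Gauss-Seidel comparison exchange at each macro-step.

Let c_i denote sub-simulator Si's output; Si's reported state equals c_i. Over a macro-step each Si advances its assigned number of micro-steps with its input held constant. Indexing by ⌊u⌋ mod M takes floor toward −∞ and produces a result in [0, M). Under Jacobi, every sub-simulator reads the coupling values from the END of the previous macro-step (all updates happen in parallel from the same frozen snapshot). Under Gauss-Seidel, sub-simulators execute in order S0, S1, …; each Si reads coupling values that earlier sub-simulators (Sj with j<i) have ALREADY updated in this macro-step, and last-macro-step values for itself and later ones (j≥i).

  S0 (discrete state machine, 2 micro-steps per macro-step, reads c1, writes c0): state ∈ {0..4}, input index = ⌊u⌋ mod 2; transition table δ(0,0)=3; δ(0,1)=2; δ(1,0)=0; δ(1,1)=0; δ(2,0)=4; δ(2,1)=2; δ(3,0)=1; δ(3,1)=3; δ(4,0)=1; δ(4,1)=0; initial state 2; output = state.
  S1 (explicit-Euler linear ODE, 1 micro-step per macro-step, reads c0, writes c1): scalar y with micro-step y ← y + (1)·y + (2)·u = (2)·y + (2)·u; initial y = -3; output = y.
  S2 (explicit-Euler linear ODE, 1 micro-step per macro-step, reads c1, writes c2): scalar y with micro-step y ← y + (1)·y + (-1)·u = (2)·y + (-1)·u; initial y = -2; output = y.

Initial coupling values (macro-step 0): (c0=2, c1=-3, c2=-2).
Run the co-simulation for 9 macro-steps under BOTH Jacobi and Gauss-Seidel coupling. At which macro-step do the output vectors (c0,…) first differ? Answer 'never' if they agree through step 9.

[Jacobi] macro 1: S0 reads c1=-3 → after 2×micro: 2; S1 reads c0=2 → after 1×micro: -2; S2 reads c1=-3 → after 1×micro: -1 ⇒ (c0=2, c1=-2, c2=-1)
[Jacobi] macro 2: S0 reads c1=-2 → after 2×micro: 1; S1 reads c0=2 → after 1×micro: 0; S2 reads c1=-2 → after 1×micro: 0 ⇒ (c0=1, c1=0, c2=0)
[Jacobi] macro 3: S0 reads c1=0 → after 2×micro: 3; S1 reads c0=1 → after 1×micro: 2; S2 reads c1=0 → after 1×micro: 0 ⇒ (c0=3, c1=2, c2=0)
[Jacobi] macro 4: S0 reads c1=2 → after 2×micro: 0; S1 reads c0=3 → after 1×micro: 10; S2 reads c1=2 → after 1×micro: -2 ⇒ (c0=0, c1=10, c2=-2)
[Jacobi] macro 5: S0 reads c1=10 → after 2×micro: 1; S1 reads c0=0 → after 1×micro: 20; S2 reads c1=10 → after 1×micro: -14 ⇒ (c0=1, c1=20, c2=-14)
[Jacobi] macro 6: S0 reads c1=20 → after 2×micro: 3; S1 reads c0=1 → after 1×micro: 42; S2 reads c1=20 → after 1×micro: -48 ⇒ (c0=3, c1=42, c2=-48)
[Jacobi] macro 7: S0 reads c1=42 → after 2×micro: 0; S1 reads c0=3 → after 1×micro: 90; S2 reads c1=42 → after 1×micro: -138 ⇒ (c0=0, c1=90, c2=-138)
[Jacobi] macro 8: S0 reads c1=90 → after 2×micro: 1; S1 reads c0=0 → after 1×micro: 180; S2 reads c1=90 → after 1×micro: -366 ⇒ (c0=1, c1=180, c2=-366)
[Jacobi] macro 9: S0 reads c1=180 → after 2×micro: 3; S1 reads c0=1 → after 1×micro: 362; S2 reads c1=180 → after 1×micro: -912 ⇒ (c0=3, c1=362, c2=-912)
[Gauss-Seidel] macro 1: S0 reads c1=-3 → after 2×micro: 2; S1 reads c0=2 → after 1×micro: -2; S2 reads c1=-2 → after 1×micro: -2 ⇒ (c0=2, c1=-2, c2=-2)
[Gauss-Seidel] macro 2: S0 reads c1=-2 → after 2×micro: 1; S1 reads c0=1 → after 1×micro: -2; S2 reads c1=-2 → after 1×micro: -2 ⇒ (c0=1, c1=-2, c2=-2)
[Gauss-Seidel] macro 3: S0 reads c1=-2 → after 2×micro: 3; S1 reads c0=3 → after 1×micro: 2; S2 reads c1=2 → after 1×micro: -6 ⇒ (c0=3, c1=2, c2=-6)
[Gauss-Seidel] macro 4: S0 reads c1=2 → after 2×micro: 0; S1 reads c0=0 → after 1×micro: 4; S2 reads c1=4 → after 1×micro: -16 ⇒ (c0=0, c1=4, c2=-16)
[Gauss-Seidel] macro 5: S0 reads c1=4 → after 2×micro: 1; S1 reads c0=1 → after 1×micro: 10; S2 reads c1=10 → after 1×micro: -42 ⇒ (c0=1, c1=10, c2=-42)
[Gauss-Seidel] macro 6: S0 reads c1=10 → after 2×micro: 3; S1 reads c0=3 → after 1×micro: 26; S2 reads c1=26 → after 1×micro: -110 ⇒ (c0=3, c1=26, c2=-110)
[Gauss-Seidel] macro 7: S0 reads c1=26 → after 2×micro: 0; S1 reads c0=0 → after 1×micro: 52; S2 reads c1=52 → after 1×micro: -272 ⇒ (c0=0, c1=52, c2=-272)
[Gauss-Seidel] macro 8: S0 reads c1=52 → after 2×micro: 1; S1 reads c0=1 → after 1×micro: 106; S2 reads c1=106 → after 1×micro: -650 ⇒ (c0=1, c1=106, c2=-650)
[Gauss-Seidel] macro 9: S0 reads c1=106 → after 2×micro: 3; S1 reads c0=3 → after 1×micro: 218; S2 reads c1=218 → after 1×micro: -1518 ⇒ (c0=3, c1=218, c2=-1518)

first divergence at macro-step: 1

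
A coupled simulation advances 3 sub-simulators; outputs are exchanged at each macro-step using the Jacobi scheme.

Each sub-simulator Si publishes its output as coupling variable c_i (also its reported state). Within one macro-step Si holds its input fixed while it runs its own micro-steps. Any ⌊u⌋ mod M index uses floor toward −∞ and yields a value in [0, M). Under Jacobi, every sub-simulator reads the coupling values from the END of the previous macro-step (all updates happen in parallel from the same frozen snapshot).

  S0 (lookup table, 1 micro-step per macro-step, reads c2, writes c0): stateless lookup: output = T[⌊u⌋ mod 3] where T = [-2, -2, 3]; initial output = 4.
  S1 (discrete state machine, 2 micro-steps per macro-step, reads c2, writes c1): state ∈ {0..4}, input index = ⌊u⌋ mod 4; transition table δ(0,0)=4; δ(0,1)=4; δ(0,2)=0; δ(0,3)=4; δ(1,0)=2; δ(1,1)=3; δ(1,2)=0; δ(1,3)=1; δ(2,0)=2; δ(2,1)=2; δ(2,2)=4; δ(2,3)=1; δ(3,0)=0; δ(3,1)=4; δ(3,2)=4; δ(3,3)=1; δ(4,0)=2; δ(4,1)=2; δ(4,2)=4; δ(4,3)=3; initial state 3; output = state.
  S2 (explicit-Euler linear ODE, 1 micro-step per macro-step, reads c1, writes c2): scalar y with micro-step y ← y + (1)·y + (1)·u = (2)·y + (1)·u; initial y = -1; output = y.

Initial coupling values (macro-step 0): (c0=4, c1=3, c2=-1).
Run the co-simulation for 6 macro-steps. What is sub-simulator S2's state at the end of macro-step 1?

macro 1: S0 reads c2=-1 → after 1×micro: 3; S1 reads c2=-1 → after 2×micro: 1; S2 reads c1=3 → after 1×micro: 1 ⇒ (c0=3, c1=1, c2=1)
macro 2: S0 reads c2=1 → after 1×micro: -2; S1 reads c2=1 → after 2×micro: 4; S2 reads c1=1 → after 1×micro: 3 ⇒ (c0=-2, c1=4, c2=3)
macro 3: S0 reads c2=3 → after 1×micro: -2; S1 reads c2=3 → after 2×micro: 1; S2 reads c1=4 → after 1×micro: 10 ⇒ (c0=-2, c1=1, c2=10)
macro 4: S0 reads c2=10 → after 1×micro: -2; S1 reads c2=10 → after 2×micro: 0; S2 reads c1=1 → after 1×micro: 21 ⇒ (c0=-2, c1=0, c2=21)
macro 5: S0 reads c2=21 → after 1×micro: -2; S1 reads c2=21 → after 2×micro: 2; S2 reads c1=0 → after 1×micro: 42 ⇒ (c0=-2, c1=2, c2=42)
macro 6: S0 reads c2=42 → after 1×micro: -2; S1 reads c2=42 → after 2×micro: 4; S2 reads c1=2 → after 1×micro: 86 ⇒ (c0=-2, c1=4, c2=86)

S2 state at macro-step 1 = 1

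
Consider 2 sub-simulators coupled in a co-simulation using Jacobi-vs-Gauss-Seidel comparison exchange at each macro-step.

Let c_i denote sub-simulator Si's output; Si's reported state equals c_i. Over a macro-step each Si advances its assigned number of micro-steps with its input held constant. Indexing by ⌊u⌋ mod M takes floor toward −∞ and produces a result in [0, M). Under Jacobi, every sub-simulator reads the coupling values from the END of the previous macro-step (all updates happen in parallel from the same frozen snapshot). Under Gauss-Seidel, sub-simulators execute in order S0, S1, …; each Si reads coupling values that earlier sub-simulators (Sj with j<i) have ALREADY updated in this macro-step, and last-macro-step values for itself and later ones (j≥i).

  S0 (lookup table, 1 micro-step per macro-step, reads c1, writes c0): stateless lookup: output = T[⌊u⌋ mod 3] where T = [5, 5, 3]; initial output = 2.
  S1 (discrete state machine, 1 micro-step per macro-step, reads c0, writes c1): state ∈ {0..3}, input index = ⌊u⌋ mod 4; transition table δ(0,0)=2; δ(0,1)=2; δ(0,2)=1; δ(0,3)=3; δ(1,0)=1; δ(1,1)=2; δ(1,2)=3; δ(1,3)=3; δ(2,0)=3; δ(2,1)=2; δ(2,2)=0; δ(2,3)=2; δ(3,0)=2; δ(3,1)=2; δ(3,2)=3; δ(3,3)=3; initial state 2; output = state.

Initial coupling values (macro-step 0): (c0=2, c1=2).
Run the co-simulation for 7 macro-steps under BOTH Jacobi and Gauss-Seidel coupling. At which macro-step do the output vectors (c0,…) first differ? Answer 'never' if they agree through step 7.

[Jacobi] macro 1: S0 reads c1=2 → after 1×micro: 3; S1 reads c0=2 → after 1×micro: 0 ⇒ (c0=3, c1=0)
[Jacobi] macro 2: S0 reads c1=0 → after 1×micro: 5; S1 reads c0=3 → after 1×micro: 3 ⇒ (c0=5, c1=3)
[Jacobi] macro 3: S0 reads c1=3 → after 1×micro: 5; S1 reads c0=5 → after 1×micro: 2 ⇒ (c0=5, c1=2)
[Jacobi] macro 4: S0 reads c1=2 → after 1×micro: 3; S1 reads c0=5 → after 1×micro: 2 ⇒ (c0=3, c1=2)
[Jacobi] macro 5: S0 reads c1=2 → after 1×micro: 3; S1 reads c0=3 → after 1×micro: 2 ⇒ (c0=3, c1=2)
[Jacobi] macro 6: S0 reads c1=2 → after 1×micro: 3; S1 reads c0=3 → after 1×micro: 2 ⇒ (c0=3, c1=2)
[Jacobi] macro 7: S0 reads c1=2 → after 1×micro: 3; S1 reads c0=3 → after 1×micro: 2 ⇒ (c0=3, c1=2)
[Gauss-Seidel] macro 1: S0 reads c1=2 → after 1×micro: 3; S1 reads c0=3 → after 1×micro: 2 ⇒ (c0=3, c1=2)
[Gauss-Seidel] macro 2: S0 reads c1=2 → after 1×micro: 3; S1 reads c0=3 → after 1×micro: 2 ⇒ (c0=3, c1=2)
[Gauss-Seidel] macro 3: S0 reads c1=2 → after 1×micro: 3; S1 reads c0=3 → after 1×micro: 2 ⇒ (c0=3, c1=2)
[Gauss-Seidel] macro 4: S0 reads c1=2 → after 1×micro: 3; S1 reads c0=3 → after 1×micro: 2 ⇒ (c0=3, c1=2)
[Gauss-Seidel] macro 5: S0 reads c1=2 → after 1×micro: 3; S1 reads c0=3 → after 1×micro: 2 ⇒ (c0=3, c1=2)
[Gauss-Seidel] macro 6: S0 reads c1=2 → after 1×micro: 3; S1 reads c0=3 → after 1×micro: 2 ⇒ (c0=3, c1=2)
[Gauss-Seidel] macro 7: S0 reads c1=2 → after 1×micro: 3; S1 reads c0=3 → after 1×micro: 2 ⇒ (c0=3, c1=2)

first divergence at macro-step: 1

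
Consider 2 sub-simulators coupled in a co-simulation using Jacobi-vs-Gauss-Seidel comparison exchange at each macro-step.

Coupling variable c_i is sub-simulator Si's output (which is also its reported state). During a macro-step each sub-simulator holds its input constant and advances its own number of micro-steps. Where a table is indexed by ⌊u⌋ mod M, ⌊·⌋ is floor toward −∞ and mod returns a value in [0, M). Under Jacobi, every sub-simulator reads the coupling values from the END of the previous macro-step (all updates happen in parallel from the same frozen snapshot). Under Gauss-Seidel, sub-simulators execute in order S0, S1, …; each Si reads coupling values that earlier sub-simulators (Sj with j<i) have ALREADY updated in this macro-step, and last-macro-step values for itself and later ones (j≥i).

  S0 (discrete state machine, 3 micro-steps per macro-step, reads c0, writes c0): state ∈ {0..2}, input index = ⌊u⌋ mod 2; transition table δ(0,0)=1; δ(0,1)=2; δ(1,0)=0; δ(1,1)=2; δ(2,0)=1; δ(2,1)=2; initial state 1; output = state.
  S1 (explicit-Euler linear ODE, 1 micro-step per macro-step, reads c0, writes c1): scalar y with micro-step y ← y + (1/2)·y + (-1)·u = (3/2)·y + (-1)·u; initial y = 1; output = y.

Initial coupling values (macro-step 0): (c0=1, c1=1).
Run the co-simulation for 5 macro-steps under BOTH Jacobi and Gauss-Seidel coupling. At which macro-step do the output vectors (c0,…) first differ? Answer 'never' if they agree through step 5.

first divergence at macro-step: 1

[Jacobi] macro 1: S0 reads c0=1 → after 3×micro: 2; S1 reads c0=1 → after 1×micro: 1/2 ⇒ (c0=2, c1=1/2)
[Jacobi] macro 2: S0 reads c0=2 → after 3×micro: 1; S1 reads c0=2 → after 1×micro: -5/4 ⇒ (c0=1, c1=-5/4)
[Jacobi] macro 3: S0 reads c0=1 → after 3×micro: 2; S1 reads c0=1 → after 1×micro: -23/8 ⇒ (c0=2, c1=-23/8)
[Jacobi] macro 4: S0 reads c0=2 → after 3×micro: 1; S1 reads c0=2 → after 1×micro: -101/16 ⇒ (c0=1, c1=-101/16)
[Jacobi] macro 5: S0 reads c0=1 → after 3×micro: 2; S1 reads c0=1 → after 1×micro: -335/32 ⇒ (c0=2, c1=-335/32)
[Gauss-Seidel] macro 1: S0 reads c0=1 → after 3×micro: 2; S1 reads c0=2 → after 1×micro: -1/2 ⇒ (c0=2, c1=-1/2)
[Gauss-Seidel] macro 2: S0 reads c0=2 → after 3×micro: 1; S1 reads c0=1 → after 1×micro: -7/4 ⇒ (c0=1, c1=-7/4)
[Gauss-Seidel] macro 3: S0 reads c0=1 → after 3×micro: 2; S1 reads c0=2 → after 1×micro: -37/8 ⇒ (c0=2, c1=-37/8)
[Gauss-Seidel] macro 4: S0 reads c0=2 → after 3×micro: 1; S1 reads c0=1 → after 1×micro: -127/16 ⇒ (c0=1, c1=-127/16)
[Gauss-Seidel] macro 5: S0 reads c0=1 → after 3×micro: 2; S1 reads c0=2 → after 1×micro: -445/32 ⇒ (c0=2, c1=-445/32)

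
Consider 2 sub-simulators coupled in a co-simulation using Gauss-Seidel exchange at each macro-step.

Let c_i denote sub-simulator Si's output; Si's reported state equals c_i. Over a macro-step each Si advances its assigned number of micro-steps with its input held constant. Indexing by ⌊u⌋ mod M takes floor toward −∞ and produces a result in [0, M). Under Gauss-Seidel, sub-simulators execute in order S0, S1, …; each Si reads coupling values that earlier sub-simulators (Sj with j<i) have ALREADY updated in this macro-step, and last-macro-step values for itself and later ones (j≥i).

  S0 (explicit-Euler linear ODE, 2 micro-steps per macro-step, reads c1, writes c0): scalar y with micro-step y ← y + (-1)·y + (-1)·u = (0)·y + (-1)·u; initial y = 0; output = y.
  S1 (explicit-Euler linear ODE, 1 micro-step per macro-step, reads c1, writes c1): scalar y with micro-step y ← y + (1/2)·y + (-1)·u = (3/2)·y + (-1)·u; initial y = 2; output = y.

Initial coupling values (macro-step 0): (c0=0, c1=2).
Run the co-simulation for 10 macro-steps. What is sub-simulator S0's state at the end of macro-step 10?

macro 1: S0 reads c1=2 → after 2×micro: -2; S1 reads c1=2 → after 1×micro: 1 ⇒ (c0=-2, c1=1)
macro 2: S0 reads c1=1 → after 2×micro: -1; S1 reads c1=1 → after 1×micro: 1/2 ⇒ (c0=-1, c1=1/2)
macro 3: S0 reads c1=1/2 → after 2×micro: -1/2; S1 reads c1=1/2 → after 1×micro: 1/4 ⇒ (c0=-1/2, c1=1/4)
macro 4: S0 reads c1=1/4 → after 2×micro: -1/4; S1 reads c1=1/4 → after 1×micro: 1/8 ⇒ (c0=-1/4, c1=1/8)
macro 5: S0 reads c1=1/8 → after 2×micro: -1/8; S1 reads c1=1/8 → after 1×micro: 1/16 ⇒ (c0=-1/8, c1=1/16)
macro 6: S0 reads c1=1/16 → after 2×micro: -1/16; S1 reads c1=1/16 → after 1×micro: 1/32 ⇒ (c0=-1/16, c1=1/32)
macro 7: S0 reads c1=1/32 → after 2×micro: -1/32; S1 reads c1=1/32 → after 1×micro: 1/64 ⇒ (c0=-1/32, c1=1/64)
macro 8: S0 reads c1=1/64 → after 2×micro: -1/64; S1 reads c1=1/64 → after 1×micro: 1/128 ⇒ (c0=-1/64, c1=1/128)
macro 9: S0 reads c1=1/128 → after 2×micro: -1/128; S1 reads c1=1/128 → after 1×micro: 1/256 ⇒ (c0=-1/128, c1=1/256)
macro 10: S0 reads c1=1/256 → after 2×micro: -1/256; S1 reads c1=1/256 → after 1×micro: 1/512 ⇒ (c0=-1/256, c1=1/512)

S0 state at macro-step 10 = -1/256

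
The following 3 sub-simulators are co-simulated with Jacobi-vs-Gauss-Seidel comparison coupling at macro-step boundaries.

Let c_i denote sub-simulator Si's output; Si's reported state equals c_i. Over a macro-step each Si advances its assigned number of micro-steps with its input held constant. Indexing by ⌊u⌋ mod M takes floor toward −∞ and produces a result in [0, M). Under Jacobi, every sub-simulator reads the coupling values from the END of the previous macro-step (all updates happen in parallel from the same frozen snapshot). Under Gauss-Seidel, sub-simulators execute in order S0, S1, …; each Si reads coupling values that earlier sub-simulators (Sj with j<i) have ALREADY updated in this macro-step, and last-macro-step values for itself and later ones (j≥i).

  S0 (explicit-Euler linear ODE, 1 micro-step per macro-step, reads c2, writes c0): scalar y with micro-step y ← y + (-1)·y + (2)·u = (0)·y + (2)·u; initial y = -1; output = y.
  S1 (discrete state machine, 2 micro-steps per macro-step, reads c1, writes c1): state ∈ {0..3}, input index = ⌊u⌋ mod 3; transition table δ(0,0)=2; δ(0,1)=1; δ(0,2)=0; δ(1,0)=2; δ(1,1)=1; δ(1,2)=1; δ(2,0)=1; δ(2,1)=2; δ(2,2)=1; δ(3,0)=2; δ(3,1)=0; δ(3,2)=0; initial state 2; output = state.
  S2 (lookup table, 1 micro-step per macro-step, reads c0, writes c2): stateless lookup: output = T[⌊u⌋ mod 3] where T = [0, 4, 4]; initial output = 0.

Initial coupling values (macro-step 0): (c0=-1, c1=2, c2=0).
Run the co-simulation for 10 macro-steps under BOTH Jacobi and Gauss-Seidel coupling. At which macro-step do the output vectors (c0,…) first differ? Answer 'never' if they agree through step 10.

[Jacobi] macro 1: S0 reads c2=0 → after 1×micro: 0; S1 reads c1=2 → after 2×micro: 1; S2 reads c0=-1 → after 1×micro: 4 ⇒ (c0=0, c1=1, c2=4)
[Jacobi] macro 2: S0 reads c2=4 → after 1×micro: 8; S1 reads c1=1 → after 2×micro: 1; S2 reads c0=0 → after 1×micro: 0 ⇒ (c0=8, c1=1, c2=0)
[Jacobi] macro 3: S0 reads c2=0 → after 1×micro: 0; S1 reads c1=1 → after 2×micro: 1; S2 reads c0=8 → after 1×micro: 4 ⇒ (c0=0, c1=1, c2=4)
[Jacobi] macro 4: S0 reads c2=4 → after 1×micro: 8; S1 reads c1=1 → after 2×micro: 1; S2 reads c0=0 → after 1×micro: 0 ⇒ (c0=8, c1=1, c2=0)
[Jacobi] macro 5: S0 reads c2=0 → after 1×micro: 0; S1 reads c1=1 → after 2×micro: 1; S2 reads c0=8 → after 1×micro: 4 ⇒ (c0=0, c1=1, c2=4)
[Jacobi] macro 6: S0 reads c2=4 → after 1×micro: 8; S1 reads c1=1 → after 2×micro: 1; S2 reads c0=0 → after 1×micro: 0 ⇒ (c0=8, c1=1, c2=0)
[Jacobi] macro 7: S0 reads c2=0 → after 1×micro: 0; S1 reads c1=1 → after 2×micro: 1; S2 reads c0=8 → after 1×micro: 4 ⇒ (c0=0, c1=1, c2=4)
[Jacobi] macro 8: S0 reads c2=4 → after 1×micro: 8; S1 reads c1=1 → after 2×micro: 1; S2 reads c0=0 → after 1×micro: 0 ⇒ (c0=8, c1=1, c2=0)
[Jacobi] macro 9: S0 reads c2=0 → after 1×micro: 0; S1 reads c1=1 → after 2×micro: 1; S2 reads c0=8 → after 1×micro: 4 ⇒ (c0=0, c1=1, c2=4)
[Jacobi] macro 10: S0 reads c2=4 → after 1×micro: 8; S1 reads c1=1 → after 2×micro: 1; S2 reads c0=0 → after 1×micro: 0 ⇒ (c0=8, c1=1, c2=0)
[Gauss-Seidel] macro 1: S0 reads c2=0 → after 1×micro: 0; S1 reads c1=2 → after 2×micro: 1; S2 reads c0=0 → after 1×micro: 0 ⇒ (c0=0, c1=1, c2=0)
[Gauss-Seidel] macro 2: S0 reads c2=0 → after 1×micro: 0; S1 reads c1=1 → after 2×micro: 1; S2 reads c0=0 → after 1×micro: 0 ⇒ (c0=0, c1=1, c2=0)
[Gauss-Seidel] macro 3: S0 reads c2=0 → after 1×micro: 0; S1 reads c1=1 → after 2×micro: 1; S2 reads c0=0 → after 1×micro: 0 ⇒ (c0=0, c1=1, c2=0)
[Gauss-Seidel] macro 4: S0 reads c2=0 → after 1×micro: 0; S1 reads c1=1 → after 2×micro: 1; S2 reads c0=0 → after 1×micro: 0 ⇒ (c0=0, c1=1, c2=0)
[Gauss-Seidel] macro 5: S0 reads c2=0 → after 1×micro: 0; S1 reads c1=1 → after 2×micro: 1; S2 reads c0=0 → after 1×micro: 0 ⇒ (c0=0, c1=1, c2=0)
[Gauss-Seidel] macro 6: S0 reads c2=0 → after 1×micro: 0; S1 reads c1=1 → after 2×micro: 1; S2 reads c0=0 → after 1×micro: 0 ⇒ (c0=0, c1=1, c2=0)
[Gauss-Seidel] macro 7: S0 reads c2=0 → after 1×micro: 0; S1 reads c1=1 → after 2×micro: 1; S2 reads c0=0 → after 1×micro: 0 ⇒ (c0=0, c1=1, c2=0)
[Gauss-Seidel] macro 8: S0 reads c2=0 → after 1×micro: 0; S1 reads c1=1 → after 2×micro: 1; S2 reads c0=0 → after 1×micro: 0 ⇒ (c0=0, c1=1, c2=0)
[Gauss-Seidel] macro 9: S0 reads c2=0 → after 1×micro: 0; S1 reads c1=1 → after 2×micro: 1; S2 reads c0=0 → after 1×micro: 0 ⇒ (c0=0, c1=1, c2=0)
[Gauss-Seidel] macro 10: S0 reads c2=0 → after 1×micro: 0; S1 reads c1=1 → after 2×micro: 1; S2 reads c0=0 → after 1×micro: 0 ⇒ (c0=0, c1=1, c2=0)

first divergence at macro-step: 1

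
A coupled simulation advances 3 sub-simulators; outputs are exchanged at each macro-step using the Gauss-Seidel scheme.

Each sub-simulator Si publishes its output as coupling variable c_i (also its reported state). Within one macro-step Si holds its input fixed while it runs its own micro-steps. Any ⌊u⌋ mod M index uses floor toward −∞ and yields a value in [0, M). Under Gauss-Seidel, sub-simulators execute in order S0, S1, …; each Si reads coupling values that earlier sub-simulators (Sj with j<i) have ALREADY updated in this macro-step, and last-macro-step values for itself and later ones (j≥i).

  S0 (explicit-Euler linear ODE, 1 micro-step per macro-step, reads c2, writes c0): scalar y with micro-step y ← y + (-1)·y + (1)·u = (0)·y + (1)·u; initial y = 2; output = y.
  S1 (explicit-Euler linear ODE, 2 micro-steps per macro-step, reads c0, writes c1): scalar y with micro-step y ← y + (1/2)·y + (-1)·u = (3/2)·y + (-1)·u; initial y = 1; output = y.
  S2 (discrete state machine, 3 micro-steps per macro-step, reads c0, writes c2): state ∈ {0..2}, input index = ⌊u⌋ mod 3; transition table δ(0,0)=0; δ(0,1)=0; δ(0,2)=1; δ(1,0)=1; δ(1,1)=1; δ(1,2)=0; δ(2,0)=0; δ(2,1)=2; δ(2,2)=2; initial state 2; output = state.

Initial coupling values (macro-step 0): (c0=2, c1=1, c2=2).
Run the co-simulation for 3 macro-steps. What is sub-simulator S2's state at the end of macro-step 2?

macro 1: S0 reads c2=2 → after 1×micro: 2; S1 reads c0=2 → after 2×micro: -11/4; S2 reads c0=2 → after 3×micro: 2 ⇒ (c0=2, c1=-11/4, c2=2)
macro 2: S0 reads c2=2 → after 1×micro: 2; S1 reads c0=2 → after 2×micro: -179/16; S2 reads c0=2 → after 3×micro: 2 ⇒ (c0=2, c1=-179/16, c2=2)
macro 3: S0 reads c2=2 → after 1×micro: 2; S1 reads c0=2 → after 2×micro: -1931/64; S2 reads c0=2 → after 3×micro: 2 ⇒ (c0=2, c1=-1931/64, c2=2)

S2 state at macro-step 2 = 2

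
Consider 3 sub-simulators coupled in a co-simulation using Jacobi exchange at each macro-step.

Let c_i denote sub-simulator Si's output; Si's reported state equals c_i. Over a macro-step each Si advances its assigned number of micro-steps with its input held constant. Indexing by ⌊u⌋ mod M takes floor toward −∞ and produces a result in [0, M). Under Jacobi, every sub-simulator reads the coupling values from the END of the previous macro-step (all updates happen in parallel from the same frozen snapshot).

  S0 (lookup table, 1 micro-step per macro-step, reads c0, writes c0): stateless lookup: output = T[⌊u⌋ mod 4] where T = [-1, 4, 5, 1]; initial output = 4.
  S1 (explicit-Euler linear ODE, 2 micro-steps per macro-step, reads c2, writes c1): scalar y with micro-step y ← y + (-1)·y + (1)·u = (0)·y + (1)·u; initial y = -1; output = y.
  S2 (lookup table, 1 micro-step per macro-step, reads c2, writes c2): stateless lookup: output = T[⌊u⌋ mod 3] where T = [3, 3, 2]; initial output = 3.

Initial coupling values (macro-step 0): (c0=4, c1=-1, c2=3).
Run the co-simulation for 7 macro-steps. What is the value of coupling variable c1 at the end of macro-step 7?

c1 at macro-step 7 = 3

macro 1: S0 reads c0=4 → after 1×micro: -1; S1 reads c2=3 → after 2×micro: 3; S2 reads c2=3 → after 1×micro: 3 ⇒ (c0=-1, c1=3, c2=3)
macro 2: S0 reads c0=-1 → after 1×micro: 1; S1 reads c2=3 → after 2×micro: 3; S2 reads c2=3 → after 1×micro: 3 ⇒ (c0=1, c1=3, c2=3)
macro 3: S0 reads c0=1 → after 1×micro: 4; S1 reads c2=3 → after 2×micro: 3; S2 reads c2=3 → after 1×micro: 3 ⇒ (c0=4, c1=3, c2=3)
macro 4: S0 reads c0=4 → after 1×micro: -1; S1 reads c2=3 → after 2×micro: 3; S2 reads c2=3 → after 1×micro: 3 ⇒ (c0=-1, c1=3, c2=3)
macro 5: S0 reads c0=-1 → after 1×micro: 1; S1 reads c2=3 → after 2×micro: 3; S2 reads c2=3 → after 1×micro: 3 ⇒ (c0=1, c1=3, c2=3)
macro 6: S0 reads c0=1 → after 1×micro: 4; S1 reads c2=3 → after 2×micro: 3; S2 reads c2=3 → after 1×micro: 3 ⇒ (c0=4, c1=3, c2=3)
macro 7: S0 reads c0=4 → after 1×micro: -1; S1 reads c2=3 → after 2×micro: 3; S2 reads c2=3 → after 1×micro: 3 ⇒ (c0=-1, c1=3, c2=3)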